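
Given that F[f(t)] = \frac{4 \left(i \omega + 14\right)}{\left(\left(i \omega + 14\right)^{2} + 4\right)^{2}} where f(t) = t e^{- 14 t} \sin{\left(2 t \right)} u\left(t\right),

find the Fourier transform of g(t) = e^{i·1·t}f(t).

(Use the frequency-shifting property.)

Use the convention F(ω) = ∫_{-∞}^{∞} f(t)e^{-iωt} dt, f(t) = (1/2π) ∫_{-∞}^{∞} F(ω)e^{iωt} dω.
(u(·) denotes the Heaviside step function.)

F[g](ω) = \frac{4 \left(i \left(\omega - 1\right) + 14\right)}{\left(\left(i \left(\omega - 1\right) + 14\right)^{2} + 4\right)^{2}}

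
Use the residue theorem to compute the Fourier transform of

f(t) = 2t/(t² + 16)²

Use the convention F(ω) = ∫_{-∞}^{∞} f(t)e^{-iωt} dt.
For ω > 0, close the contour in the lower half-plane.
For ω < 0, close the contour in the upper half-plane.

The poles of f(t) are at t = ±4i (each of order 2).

Let g(z) = f(z)e^{-iωz}; for large |z| the factor e^{-iωz} decays in the lower half-plane when ω > 0 and in the upper half-plane when ω < 0.

Case ω > 0 (lower half-plane, clockwise contour ⇒ F(ω) = -2πi·ΣRes):
  Res_{z = - 4 i} g(z) = \frac{\omega e^{- 4 \omega}}{8} (pole of order 2)
  F(ω) = -2πi·ΣRes = - \frac{i \pi \omega e^{- 4 \omega}}{4}

Case ω < 0 (upper half-plane, counterclockwise contour ⇒ F(ω) = +2πi·ΣRes):
  Res_{z = 4 i} g(z) = - \frac{\omega e^{4 \omega}}{8} (pole of order 2)
  F(ω) = 2πi·ΣRes = - \frac{i \pi \omega e^{4 \omega}}{4}

Both cases combine into a single formula in |ω|:

F(ω) = - \frac{i \pi \omega e^{- 4 \left|{\omega}\right|}}{4}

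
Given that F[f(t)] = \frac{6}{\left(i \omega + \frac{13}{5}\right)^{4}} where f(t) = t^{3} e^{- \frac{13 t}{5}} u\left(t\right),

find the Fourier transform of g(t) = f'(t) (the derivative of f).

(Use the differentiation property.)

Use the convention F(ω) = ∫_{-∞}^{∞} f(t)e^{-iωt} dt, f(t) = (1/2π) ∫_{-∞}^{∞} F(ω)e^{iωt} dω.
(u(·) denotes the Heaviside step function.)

F[g](ω) = \frac{3750 i \omega}{\left(5 i \omega + 13\right)^{4}}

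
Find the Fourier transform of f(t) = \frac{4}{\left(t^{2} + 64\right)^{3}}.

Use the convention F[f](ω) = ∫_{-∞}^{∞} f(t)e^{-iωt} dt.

F(ω) = \frac{\pi \left(64 \omega^{2} + 24 \left|{\omega}\right| + 3\right) e^{- 8 \left|{\omega}\right|}}{65536}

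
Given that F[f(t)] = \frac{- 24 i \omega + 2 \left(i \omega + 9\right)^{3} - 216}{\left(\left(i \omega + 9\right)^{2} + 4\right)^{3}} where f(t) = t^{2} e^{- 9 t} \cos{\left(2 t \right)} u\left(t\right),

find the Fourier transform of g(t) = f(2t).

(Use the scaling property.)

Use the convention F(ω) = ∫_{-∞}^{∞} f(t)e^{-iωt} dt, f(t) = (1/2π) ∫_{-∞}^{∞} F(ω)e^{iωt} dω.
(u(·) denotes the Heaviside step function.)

F[g](ω) = \frac{8 \left(- 48 i \omega + \left(i \omega + 18\right)^{3} - 864\right)}{\left(\left(i \omega + 18\right)^{2} + 16\right)^{3}}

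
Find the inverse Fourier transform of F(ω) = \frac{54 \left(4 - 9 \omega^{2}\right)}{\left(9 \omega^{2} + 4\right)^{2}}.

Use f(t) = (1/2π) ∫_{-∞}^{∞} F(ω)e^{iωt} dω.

f(t) = 3 e^{- \frac{2 \left|{t}\right|}{3}} \left|{t}\right|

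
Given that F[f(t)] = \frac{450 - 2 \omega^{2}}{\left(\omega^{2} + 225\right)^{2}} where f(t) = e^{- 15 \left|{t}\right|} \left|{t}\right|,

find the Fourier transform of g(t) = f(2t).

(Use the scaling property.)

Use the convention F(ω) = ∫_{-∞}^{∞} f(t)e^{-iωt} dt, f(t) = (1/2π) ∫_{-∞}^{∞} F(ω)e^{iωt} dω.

F[g](ω) = \frac{4 \left(900 - \omega^{2}\right)}{\left(\omega^{2} + 900\right)^{2}}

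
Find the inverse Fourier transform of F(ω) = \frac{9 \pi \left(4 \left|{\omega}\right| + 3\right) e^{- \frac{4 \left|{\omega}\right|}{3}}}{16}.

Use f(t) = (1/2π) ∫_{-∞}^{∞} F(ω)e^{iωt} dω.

f(t) = \frac{8}{\left(t^{2} + \frac{16}{9}\right)^{2}}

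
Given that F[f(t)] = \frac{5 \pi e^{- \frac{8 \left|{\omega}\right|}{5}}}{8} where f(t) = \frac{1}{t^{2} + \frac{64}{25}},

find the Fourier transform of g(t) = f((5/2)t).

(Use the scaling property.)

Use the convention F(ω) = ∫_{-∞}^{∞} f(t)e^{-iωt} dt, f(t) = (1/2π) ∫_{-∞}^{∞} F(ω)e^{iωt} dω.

F[g](ω) = \frac{\pi e^{- \frac{16 \left|{\omega}\right|}{25}}}{4}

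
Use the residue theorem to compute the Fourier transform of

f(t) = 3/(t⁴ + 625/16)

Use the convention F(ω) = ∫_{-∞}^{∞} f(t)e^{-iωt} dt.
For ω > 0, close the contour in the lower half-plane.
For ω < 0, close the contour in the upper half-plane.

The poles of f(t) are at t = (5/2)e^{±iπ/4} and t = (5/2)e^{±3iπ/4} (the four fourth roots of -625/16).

Let g(z) = f(z)e^{-iωz}; for large |z| the factor e^{-iωz} decays in the lower half-plane when ω > 0 and in the upper half-plane when ω < 0.

Case ω > 0 (lower half-plane, clockwise contour ⇒ F(ω) = -2πi·ΣRes):
  Res_{z = - \frac{5 \sqrt{2}}{4} - \frac{5 \sqrt{2} i}{4}} g(z) = \frac{3 \sqrt{2} \left(1 + i\right) e^{\frac{5 \sqrt{2} \omega \left(-1 + i\right)}{4}}}{125}
  Res_{z = \frac{5 \sqrt{2}}{4} - \frac{5 \sqrt{2} i}{4}} g(z) = \frac{3 \sqrt{2} \left(-1 + i\right) e^{- \frac{5 \sqrt{2} \omega \left(1 + i\right)}{4}}}{125}
  F(ω) = -2πi·ΣRes = \frac{6 \sqrt{2} \pi \left(\left(1 - i\right) e^{\frac{5 \sqrt{2} i \omega}{2}} + 1 + i\right) e^{- \frac{5 \sqrt{2} \omega \left(1 + i\right)}{4}}}{125} = \frac{24 \pi e^{- \frac{5 \sqrt{2} \omega}{4}} \sin{\left(\frac{5 \sqrt{2} \omega}{4} + \frac{\pi}{4} \right)}}{125}

Case ω < 0 (upper half-plane, counterclockwise contour ⇒ F(ω) = +2πi·ΣRes):
  Res_{z = \frac{5 \sqrt{2}}{4} + \frac{5 \sqrt{2} i}{4}} g(z) = - \frac{3 \sqrt{2} \left(1 + i\right) e^{\frac{5 \sqrt{2} \omega \left(1 - i\right)}{4}}}{125}
  Res_{z = - \frac{5 \sqrt{2}}{4} + \frac{5 \sqrt{2} i}{4}} g(z) = \frac{3 \sqrt{2} \left(1 - i\right) e^{\frac{5 \sqrt{2} \omega \left(1 + i\right)}{4}}}{125}
  F(ω) = 2πi·ΣRes = - \frac{6 \sqrt{2} i \pi \left(\left(1 + i\right) e^{\frac{5 \sqrt{2} \omega \left(1 - i\right)}{4}} - \left(1 - i\right) e^{\frac{5 \sqrt{2} \omega \left(1 + i\right)}{4}}\right)}{125} = \frac{24 \pi e^{\frac{5 \sqrt{2} \omega}{4}} \cos{\left(\frac{5 \sqrt{2} \omega}{4} + \frac{\pi}{4} \right)}}{125}

Both cases combine into a single formula in |ω|:

F(ω) = \frac{24 \pi e^{- \frac{5 \sqrt{2} \left|{\omega}\right|}{4}} \sin{\left(\frac{5 \sqrt{2} \left|{\omega}\right|}{4} + \frac{\pi}{4} \right)}}{125}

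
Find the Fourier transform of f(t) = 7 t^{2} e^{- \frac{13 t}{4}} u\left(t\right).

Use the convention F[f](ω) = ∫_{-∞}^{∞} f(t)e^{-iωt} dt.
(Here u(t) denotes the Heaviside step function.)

F(ω) = \frac{896}{\left(4 i \omega + 13\right)^{3}}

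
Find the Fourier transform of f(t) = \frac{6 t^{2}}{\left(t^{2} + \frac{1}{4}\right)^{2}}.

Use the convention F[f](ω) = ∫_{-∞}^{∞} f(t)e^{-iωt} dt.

F(ω) = 3 \pi \left(2 - \left|{\omega}\right|\right) e^{- \frac{\left|{\omega}\right|}{2}}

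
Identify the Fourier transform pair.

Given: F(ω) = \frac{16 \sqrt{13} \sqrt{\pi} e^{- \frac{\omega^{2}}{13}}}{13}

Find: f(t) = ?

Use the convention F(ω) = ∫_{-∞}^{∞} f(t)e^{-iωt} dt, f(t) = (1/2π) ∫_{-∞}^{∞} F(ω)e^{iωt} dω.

f(t) = 8 e^{- \frac{13 t^{2}}{4}}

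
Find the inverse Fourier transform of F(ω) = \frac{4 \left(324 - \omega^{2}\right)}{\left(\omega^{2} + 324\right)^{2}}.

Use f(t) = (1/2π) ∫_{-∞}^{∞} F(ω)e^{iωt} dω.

f(t) = 2 e^{- 18 \left|{t}\right|} \left|{t}\right|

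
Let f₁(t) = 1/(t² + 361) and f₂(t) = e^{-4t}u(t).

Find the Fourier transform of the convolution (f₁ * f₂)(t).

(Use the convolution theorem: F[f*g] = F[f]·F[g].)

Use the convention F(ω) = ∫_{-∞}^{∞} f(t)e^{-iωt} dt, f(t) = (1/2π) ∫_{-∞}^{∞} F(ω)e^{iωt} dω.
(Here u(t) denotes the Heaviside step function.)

F[f₁*f₂](ω) = \frac{\pi e^{- 19 \left|{\omega}\right|}}{19 \left(i \omega + 4\right)}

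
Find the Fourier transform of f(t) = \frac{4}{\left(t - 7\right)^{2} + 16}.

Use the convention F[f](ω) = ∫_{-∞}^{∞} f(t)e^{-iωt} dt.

F(ω) = \pi e^{- 7 i \omega - 4 \left|{\omega}\right|}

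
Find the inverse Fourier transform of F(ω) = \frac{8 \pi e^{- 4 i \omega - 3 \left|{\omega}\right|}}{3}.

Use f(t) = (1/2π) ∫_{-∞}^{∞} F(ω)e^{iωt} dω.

f(t) = \frac{8}{\left(t - 4\right)^{2} + 9}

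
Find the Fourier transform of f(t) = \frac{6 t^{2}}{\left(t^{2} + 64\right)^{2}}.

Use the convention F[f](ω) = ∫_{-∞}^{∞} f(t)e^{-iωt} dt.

F(ω) = \frac{3 \pi \left(1 - 8 \left|{\omega}\right|\right) e^{- 8 \left|{\omega}\right|}}{8}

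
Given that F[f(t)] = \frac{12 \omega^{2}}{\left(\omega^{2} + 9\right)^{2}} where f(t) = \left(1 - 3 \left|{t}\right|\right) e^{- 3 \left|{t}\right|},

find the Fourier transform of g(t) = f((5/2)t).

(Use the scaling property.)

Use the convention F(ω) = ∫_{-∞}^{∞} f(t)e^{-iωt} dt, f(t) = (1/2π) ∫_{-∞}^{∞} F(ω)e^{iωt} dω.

F[g](ω) = \frac{480 \omega^{2}}{\left(4 \omega^{2} + 225\right)^{2}}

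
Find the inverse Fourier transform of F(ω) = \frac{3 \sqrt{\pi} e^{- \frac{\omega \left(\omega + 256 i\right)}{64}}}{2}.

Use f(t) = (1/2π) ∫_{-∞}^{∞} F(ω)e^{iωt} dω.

f(t) = 6 e^{- 16 \left(t - 4\right)^{2}}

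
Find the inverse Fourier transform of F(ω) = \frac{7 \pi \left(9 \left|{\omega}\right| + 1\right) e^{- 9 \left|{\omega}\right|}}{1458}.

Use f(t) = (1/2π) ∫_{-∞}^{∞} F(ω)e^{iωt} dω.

f(t) = \frac{7}{\left(t^{2} + 81\right)^{2}}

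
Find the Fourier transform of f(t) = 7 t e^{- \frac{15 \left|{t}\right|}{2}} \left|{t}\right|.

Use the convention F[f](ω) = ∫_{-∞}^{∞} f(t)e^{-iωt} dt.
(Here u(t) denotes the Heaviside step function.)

F(ω) = \frac{448 i \omega \left(4 \omega^{2} - 675\right)}{\left(4 \omega^{2} + 225\right)^{3}}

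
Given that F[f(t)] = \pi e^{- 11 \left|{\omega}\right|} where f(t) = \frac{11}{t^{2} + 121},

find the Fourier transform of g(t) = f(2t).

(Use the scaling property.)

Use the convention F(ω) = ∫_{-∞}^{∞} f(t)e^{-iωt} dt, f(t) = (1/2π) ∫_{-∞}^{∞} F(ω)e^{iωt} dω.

F[g](ω) = \frac{\pi e^{- \frac{11 \left|{\omega}\right|}{2}}}{2}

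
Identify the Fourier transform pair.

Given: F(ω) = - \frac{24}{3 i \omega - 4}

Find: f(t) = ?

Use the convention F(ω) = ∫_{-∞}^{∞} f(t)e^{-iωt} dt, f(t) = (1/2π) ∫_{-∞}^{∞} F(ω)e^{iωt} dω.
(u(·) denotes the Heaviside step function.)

f(t) = 8 e^{\frac{4 t}{3}} u\left(- t\right)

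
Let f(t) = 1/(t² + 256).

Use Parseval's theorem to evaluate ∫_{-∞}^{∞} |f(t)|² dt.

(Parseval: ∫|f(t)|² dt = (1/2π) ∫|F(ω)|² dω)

∫|f(t)|² dt = \frac{\pi}{8192}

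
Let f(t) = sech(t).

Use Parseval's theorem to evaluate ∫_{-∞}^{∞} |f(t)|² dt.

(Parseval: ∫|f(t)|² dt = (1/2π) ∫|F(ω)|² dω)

∫|f(t)|² dt = 2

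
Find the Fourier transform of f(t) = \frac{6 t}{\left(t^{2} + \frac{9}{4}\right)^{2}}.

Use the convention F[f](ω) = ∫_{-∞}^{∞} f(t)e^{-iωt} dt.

F(ω) = - 2 i \pi \omega e^{- \frac{3 \left|{\omega}\right|}{2}}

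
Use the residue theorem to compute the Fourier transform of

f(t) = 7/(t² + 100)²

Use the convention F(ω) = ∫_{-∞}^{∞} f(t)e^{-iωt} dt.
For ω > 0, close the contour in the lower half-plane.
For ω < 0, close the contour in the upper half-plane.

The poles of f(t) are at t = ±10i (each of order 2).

Let g(z) = f(z)e^{-iωz}; for large |z| the factor e^{-iωz} decays in the lower half-plane when ω > 0 and in the upper half-plane when ω < 0.

Case ω > 0 (lower half-plane, clockwise contour ⇒ F(ω) = -2πi·ΣRes):
  Res_{z = - 10 i} g(z) = \frac{7 i \left(10 \omega + 1\right) e^{- 10 \omega}}{4000} (pole of order 2)
  F(ω) = -2πi·ΣRes = \frac{7 \pi \left(10 \omega + 1\right) e^{- 10 \omega}}{2000}

Case ω < 0 (upper half-plane, counterclockwise contour ⇒ F(ω) = +2πi·ΣRes):
  Res_{z = 10 i} g(z) = \frac{7 i \left(10 \omega - 1\right) e^{10 \omega}}{4000} (pole of order 2)
  F(ω) = 2πi·ΣRes = \frac{7 \pi \left(1 - 10 \omega\right) e^{10 \omega}}{2000}

Both cases combine into a single formula in |ω|:

F(ω) = \frac{7 \pi \left(10 \left|{\omega}\right| + 1\right) e^{- 10 \left|{\omega}\right|}}{2000}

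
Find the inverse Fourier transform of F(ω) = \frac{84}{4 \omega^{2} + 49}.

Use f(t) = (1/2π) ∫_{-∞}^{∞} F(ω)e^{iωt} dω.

f(t) = 3 e^{- \frac{7 \left|{t}\right|}{2}}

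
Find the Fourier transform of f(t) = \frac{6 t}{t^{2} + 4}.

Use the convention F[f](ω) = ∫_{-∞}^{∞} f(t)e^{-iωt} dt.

F(ω) = - 6 i \pi e^{- 2 \left|{\omega}\right|} \operatorname{sign}{\left(\omega \right)}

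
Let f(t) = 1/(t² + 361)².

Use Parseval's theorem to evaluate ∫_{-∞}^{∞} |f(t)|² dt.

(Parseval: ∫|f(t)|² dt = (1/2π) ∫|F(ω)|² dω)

∫|f(t)|² dt = \frac{5 \pi}{14301947824}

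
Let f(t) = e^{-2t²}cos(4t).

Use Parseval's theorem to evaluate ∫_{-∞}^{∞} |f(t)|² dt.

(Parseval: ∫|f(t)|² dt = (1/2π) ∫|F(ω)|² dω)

∫|f(t)|² dt = \frac{\sqrt{\pi} \left(1 + e^{4}\right)}{4 e^{4}}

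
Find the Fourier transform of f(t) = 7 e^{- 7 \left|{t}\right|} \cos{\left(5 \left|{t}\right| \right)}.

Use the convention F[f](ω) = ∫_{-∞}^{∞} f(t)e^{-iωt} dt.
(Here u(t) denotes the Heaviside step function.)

F(ω) = \frac{98 \left(\omega^{2} + 74\right)}{\omega^{4} + 48 \omega^{2} + 5476}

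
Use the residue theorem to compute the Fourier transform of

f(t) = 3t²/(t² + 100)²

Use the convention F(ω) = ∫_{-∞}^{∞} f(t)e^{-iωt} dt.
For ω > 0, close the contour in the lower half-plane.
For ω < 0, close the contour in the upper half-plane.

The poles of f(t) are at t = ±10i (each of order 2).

Let g(z) = f(z)e^{-iωz}; for large |z| the factor e^{-iωz} decays in the lower half-plane when ω > 0 and in the upper half-plane when ω < 0.

Case ω > 0 (lower half-plane, clockwise contour ⇒ F(ω) = -2πi·ΣRes):
  Res_{z = - 10 i} g(z) = \frac{3 i \left(1 - 10 \omega\right) e^{- 10 \omega}}{40} (pole of order 2)
  F(ω) = -2πi·ΣRes = \frac{3 \pi \left(1 - 10 \omega\right) e^{- 10 \omega}}{20}

Case ω < 0 (upper half-plane, counterclockwise contour ⇒ F(ω) = +2πi·ΣRes):
  Res_{z = 10 i} g(z) = \frac{3 i \left(- 10 \omega - 1\right) e^{10 \omega}}{40} (pole of order 2)
  F(ω) = 2πi·ΣRes = \frac{3 \pi \left(10 \omega + 1\right) e^{10 \omega}}{20}

Both cases combine into a single formula in |ω|:

F(ω) = \frac{3 \pi \left(1 - 10 \left|{\omega}\right|\right) e^{- 10 \left|{\omega}\right|}}{20}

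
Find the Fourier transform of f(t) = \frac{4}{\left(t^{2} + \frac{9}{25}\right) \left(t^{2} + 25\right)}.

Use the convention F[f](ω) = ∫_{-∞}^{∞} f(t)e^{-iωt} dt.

F(ω) = - \frac{5 \pi e^{- 5 \left|{\omega}\right|}}{154} + \frac{125 \pi e^{- \frac{3 \left|{\omega}\right|}{5}}}{462}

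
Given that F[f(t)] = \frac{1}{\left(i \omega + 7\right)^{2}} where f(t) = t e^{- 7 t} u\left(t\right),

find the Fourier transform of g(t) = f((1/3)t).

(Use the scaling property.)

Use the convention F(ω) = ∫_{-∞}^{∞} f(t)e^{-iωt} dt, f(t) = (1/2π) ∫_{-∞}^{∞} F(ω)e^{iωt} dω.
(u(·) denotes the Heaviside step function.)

F[g](ω) = \frac{3}{\left(3 i \omega + 7\right)^{2}}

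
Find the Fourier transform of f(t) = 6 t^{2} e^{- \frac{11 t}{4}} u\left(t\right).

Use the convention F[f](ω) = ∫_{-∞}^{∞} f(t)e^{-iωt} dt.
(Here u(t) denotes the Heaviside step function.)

F(ω) = \frac{768}{\left(4 i \omega + 11\right)^{3}}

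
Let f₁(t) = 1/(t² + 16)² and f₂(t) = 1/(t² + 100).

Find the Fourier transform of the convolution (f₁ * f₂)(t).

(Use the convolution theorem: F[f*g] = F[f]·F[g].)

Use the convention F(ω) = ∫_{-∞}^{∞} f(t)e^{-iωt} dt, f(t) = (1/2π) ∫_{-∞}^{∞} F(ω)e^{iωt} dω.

F[f₁*f₂](ω) = \frac{\pi^{2} \left(4 \left|{\omega}\right| + 1\right) e^{- 14 \left|{\omega}\right|}}{1280}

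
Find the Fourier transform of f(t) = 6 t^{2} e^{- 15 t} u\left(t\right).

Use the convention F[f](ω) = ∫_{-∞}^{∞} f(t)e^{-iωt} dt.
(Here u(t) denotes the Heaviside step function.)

F(ω) = \frac{12}{\left(i \omega + 15\right)^{3}}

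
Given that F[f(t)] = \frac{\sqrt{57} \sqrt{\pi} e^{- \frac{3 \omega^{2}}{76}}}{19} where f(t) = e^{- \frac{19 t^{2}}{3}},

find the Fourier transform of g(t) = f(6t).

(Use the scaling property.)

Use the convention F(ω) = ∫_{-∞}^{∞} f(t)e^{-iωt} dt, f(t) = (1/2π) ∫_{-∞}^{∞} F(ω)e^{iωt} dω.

F[g](ω) = \frac{\sqrt{57} \sqrt{\pi} e^{- \frac{\omega^{2}}{912}}}{114}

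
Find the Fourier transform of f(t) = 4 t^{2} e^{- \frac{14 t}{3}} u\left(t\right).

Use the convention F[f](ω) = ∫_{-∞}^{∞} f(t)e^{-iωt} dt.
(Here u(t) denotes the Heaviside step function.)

F(ω) = \frac{216}{\left(3 i \omega + 14\right)^{3}}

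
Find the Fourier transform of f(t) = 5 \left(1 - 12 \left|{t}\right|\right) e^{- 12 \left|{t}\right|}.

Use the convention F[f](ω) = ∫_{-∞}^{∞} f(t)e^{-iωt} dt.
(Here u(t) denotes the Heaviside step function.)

F(ω) = \frac{240 \omega^{2}}{\left(\omega^{2} + 144\right)^{2}}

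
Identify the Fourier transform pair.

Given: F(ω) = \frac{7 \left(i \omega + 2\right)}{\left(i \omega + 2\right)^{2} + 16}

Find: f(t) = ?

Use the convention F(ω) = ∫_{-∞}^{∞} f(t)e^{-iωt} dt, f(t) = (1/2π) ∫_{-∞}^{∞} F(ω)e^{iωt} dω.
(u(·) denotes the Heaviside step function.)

f(t) = 7 e^{- 2 t} \cos{\left(4 t \right)} u\left(t\right)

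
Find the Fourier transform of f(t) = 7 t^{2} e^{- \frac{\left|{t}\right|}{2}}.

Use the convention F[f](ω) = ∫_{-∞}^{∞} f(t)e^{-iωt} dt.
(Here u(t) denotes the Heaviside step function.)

F(ω) = \frac{224 \left(1 - 12 \omega^{2}\right)}{\left(4 \omega^{2} + 1\right)^{3}}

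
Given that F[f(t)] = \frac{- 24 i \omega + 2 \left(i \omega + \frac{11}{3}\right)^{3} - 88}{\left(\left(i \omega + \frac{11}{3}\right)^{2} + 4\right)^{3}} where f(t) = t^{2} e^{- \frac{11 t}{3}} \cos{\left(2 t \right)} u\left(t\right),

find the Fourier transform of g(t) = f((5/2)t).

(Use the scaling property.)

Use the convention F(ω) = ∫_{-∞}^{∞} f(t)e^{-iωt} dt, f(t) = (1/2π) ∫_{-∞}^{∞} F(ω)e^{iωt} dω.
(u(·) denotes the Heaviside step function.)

F[g](ω) = \frac{2700 \left(- 16200 i \omega + \left(6 i \omega + 55\right)^{3} - 148500\right)}{\left(\left(6 i \omega + 55\right)^{2} + 900\right)^{3}}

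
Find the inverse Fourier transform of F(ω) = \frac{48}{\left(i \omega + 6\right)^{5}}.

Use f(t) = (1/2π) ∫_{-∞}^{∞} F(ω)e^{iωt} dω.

f(t) = 2 t^{4} e^{- 6 t} u\left(t\right)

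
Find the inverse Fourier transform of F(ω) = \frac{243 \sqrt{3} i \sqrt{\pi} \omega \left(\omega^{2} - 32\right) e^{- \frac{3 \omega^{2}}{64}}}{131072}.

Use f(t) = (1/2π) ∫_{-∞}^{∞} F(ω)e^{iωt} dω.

f(t) = 9 t^{3} e^{- \frac{16 t^{2}}{3}}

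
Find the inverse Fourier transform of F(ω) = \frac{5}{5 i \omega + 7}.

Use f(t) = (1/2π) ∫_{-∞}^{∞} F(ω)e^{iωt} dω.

f(t) = e^{- \frac{7 t}{5}} u\left(t\right)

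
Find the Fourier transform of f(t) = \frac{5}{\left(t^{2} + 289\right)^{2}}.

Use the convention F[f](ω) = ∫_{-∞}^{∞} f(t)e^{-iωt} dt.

F(ω) = \frac{5 \pi \left(17 \left|{\omega}\right| + 1\right) e^{- 17 \left|{\omega}\right|}}{9826}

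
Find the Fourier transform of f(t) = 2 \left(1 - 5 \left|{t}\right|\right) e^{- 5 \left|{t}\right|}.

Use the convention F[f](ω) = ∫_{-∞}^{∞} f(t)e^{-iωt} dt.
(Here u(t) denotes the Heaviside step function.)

F(ω) = \frac{40 \omega^{2}}{\left(\omega^{2} + 25\right)^{2}}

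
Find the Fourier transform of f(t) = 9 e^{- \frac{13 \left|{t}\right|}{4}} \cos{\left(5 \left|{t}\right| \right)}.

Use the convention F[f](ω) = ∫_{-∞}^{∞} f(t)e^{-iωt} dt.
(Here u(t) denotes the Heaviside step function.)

F(ω) = \frac{936 \left(16 \omega^{2} + 569\right)}{256 \omega^{4} - 7392 \omega^{2} + 323761}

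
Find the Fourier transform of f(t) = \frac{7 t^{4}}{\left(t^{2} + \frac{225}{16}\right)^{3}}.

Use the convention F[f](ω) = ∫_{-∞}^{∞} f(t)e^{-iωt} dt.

F(ω) = \frac{7 \pi \left(75 \omega^{2} - 100 \left|{\omega}\right| + 16\right) e^{- \frac{15 \left|{\omega}\right|}{4}}}{160}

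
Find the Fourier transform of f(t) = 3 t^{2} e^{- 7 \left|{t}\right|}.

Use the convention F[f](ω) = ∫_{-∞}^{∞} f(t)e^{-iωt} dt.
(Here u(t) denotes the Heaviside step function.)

F(ω) = \frac{84 \left(49 - 3 \omega^{2}\right)}{\left(\omega^{2} + 49\right)^{3}}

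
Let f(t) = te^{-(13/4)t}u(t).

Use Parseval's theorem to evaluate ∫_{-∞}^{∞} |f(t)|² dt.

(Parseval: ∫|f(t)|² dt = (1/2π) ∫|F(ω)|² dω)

∫|f(t)|² dt = \frac{16}{2197}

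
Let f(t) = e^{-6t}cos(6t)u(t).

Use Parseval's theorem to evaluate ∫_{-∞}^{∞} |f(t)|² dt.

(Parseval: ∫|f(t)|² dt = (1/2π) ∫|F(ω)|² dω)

∫|f(t)|² dt = \frac{1}{16}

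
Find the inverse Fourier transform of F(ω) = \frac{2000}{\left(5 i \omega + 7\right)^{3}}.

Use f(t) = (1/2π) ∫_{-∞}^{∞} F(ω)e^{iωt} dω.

f(t) = 8 t^{2} e^{- \frac{7 t}{5}} u\left(t\right)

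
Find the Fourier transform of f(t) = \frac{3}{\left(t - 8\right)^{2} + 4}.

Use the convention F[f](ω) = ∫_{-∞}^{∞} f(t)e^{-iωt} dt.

F(ω) = \frac{3 \pi e^{- 8 i \omega - 2 \left|{\omega}\right|}}{2}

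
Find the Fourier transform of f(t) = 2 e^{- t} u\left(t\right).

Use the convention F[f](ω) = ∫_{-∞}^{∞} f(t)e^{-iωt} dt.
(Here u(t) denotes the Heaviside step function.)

F(ω) = \frac{2}{i \omega + 1}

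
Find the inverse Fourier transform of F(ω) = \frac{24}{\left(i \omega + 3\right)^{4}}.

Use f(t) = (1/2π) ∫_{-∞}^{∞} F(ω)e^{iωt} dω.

f(t) = 4 t^{3} e^{- 3 t} u\left(t\right)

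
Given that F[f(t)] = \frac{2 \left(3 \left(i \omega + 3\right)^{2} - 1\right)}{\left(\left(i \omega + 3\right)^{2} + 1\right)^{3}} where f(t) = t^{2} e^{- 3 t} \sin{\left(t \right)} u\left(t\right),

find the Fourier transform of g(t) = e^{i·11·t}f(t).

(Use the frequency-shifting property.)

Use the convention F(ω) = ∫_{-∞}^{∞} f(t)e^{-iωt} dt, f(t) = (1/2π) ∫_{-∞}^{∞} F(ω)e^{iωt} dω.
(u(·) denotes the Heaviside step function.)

F[g](ω) = \frac{2 \left(3 \left(i \left(\omega - 11\right) + 3\right)^{2} - 1\right)}{\left(\left(i \left(\omega - 11\right) + 3\right)^{2} + 1\right)^{3}}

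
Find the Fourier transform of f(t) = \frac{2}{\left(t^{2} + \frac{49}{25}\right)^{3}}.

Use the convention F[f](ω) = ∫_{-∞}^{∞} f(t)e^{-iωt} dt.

F(ω) = \frac{125 \pi \left(49 \omega^{2} + 105 \left|{\omega}\right| + 75\right) e^{- \frac{7 \left|{\omega}\right|}{5}}}{67228}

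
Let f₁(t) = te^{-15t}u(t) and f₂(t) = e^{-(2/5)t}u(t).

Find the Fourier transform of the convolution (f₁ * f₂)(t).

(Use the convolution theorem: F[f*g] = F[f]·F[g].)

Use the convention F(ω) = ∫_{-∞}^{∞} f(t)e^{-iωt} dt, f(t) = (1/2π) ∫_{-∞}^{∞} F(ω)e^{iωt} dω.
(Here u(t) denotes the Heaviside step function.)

F[f₁*f₂](ω) = \frac{5}{\left(i \omega + 15\right)^{2} \left(5 i \omega + 2\right)}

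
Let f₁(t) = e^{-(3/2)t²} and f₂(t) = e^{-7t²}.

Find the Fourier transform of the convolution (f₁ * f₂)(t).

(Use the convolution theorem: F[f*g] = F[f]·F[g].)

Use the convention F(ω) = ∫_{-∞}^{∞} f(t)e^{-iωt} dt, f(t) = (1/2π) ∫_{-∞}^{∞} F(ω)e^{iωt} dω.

F[f₁*f₂](ω) = \frac{\sqrt{42} \pi e^{- \frac{17 \omega^{2}}{84}}}{21}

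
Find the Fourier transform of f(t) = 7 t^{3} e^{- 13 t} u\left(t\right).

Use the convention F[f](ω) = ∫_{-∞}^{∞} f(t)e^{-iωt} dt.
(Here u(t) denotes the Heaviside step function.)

F(ω) = \frac{42}{\left(i \omega + 13\right)^{4}}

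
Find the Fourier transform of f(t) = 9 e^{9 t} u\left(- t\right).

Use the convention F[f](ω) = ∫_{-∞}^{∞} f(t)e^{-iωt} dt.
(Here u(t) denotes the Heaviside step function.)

F(ω) = - \frac{9}{i \omega - 9}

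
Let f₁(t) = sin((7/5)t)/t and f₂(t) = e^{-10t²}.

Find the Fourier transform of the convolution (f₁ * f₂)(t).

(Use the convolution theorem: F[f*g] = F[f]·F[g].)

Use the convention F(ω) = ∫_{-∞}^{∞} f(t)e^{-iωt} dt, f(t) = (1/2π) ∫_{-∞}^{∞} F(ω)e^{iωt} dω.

F[f₁*f₂](ω) = \begin{cases} \frac{\sqrt{10} \pi^{\frac{3}{2}} e^{- \frac{\omega^{2}}{40}}}{10} & \text{for}\: \omega > - \frac{7}{5} \wedge \omega < \frac{7}{5} \\0 & \text{otherwise} \end{cases}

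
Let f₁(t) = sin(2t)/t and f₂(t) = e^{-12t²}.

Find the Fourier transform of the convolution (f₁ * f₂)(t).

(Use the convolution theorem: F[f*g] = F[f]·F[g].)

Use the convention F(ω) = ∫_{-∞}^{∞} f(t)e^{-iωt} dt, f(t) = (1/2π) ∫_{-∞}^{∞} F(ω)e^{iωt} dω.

F[f₁*f₂](ω) = \begin{cases} \frac{\sqrt{3} \pi^{\frac{3}{2}} e^{- \frac{\omega^{2}}{48}}}{6} & \text{for}\: \omega > -2 \wedge \omega < 2 \\0 & \text{otherwise} \end{cases}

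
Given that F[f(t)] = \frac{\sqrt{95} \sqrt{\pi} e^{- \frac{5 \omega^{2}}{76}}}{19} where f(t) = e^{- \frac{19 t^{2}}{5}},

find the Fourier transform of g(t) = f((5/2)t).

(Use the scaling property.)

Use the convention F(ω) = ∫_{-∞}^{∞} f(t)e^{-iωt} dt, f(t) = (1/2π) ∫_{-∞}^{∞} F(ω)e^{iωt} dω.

F[g](ω) = \frac{2 \sqrt{95} \sqrt{\pi} e^{- \frac{\omega^{2}}{95}}}{95}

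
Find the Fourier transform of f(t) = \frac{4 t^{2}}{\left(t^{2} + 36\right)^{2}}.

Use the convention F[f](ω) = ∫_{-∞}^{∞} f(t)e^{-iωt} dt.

F(ω) = \frac{\pi \left(1 - 6 \left|{\omega}\right|\right) e^{- 6 \left|{\omega}\right|}}{3}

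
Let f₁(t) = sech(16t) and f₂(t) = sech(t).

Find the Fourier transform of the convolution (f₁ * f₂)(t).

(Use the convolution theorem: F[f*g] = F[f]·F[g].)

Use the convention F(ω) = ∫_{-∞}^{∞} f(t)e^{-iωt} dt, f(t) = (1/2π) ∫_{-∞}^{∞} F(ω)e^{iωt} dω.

F[f₁*f₂](ω) = \frac{\pi^{2}}{16 \cosh{\left(\frac{\pi \omega}{32} \right)} \cosh{\left(\frac{\pi \omega}{2} \right)}}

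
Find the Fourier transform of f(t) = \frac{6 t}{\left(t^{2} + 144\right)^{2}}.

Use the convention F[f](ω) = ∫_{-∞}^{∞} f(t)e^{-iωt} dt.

F(ω) = - \frac{i \pi \omega e^{- 12 \left|{\omega}\right|}}{4}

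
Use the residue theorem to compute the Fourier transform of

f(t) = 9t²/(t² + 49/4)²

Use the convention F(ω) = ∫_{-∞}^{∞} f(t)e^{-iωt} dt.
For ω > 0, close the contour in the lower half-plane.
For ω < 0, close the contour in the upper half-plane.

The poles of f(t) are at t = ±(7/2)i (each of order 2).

Let g(z) = f(z)e^{-iωz}; for large |z| the factor e^{-iωz} decays in the lower half-plane when ω > 0 and in the upper half-plane when ω < 0.

Case ω > 0 (lower half-plane, clockwise contour ⇒ F(ω) = -2πi·ΣRes):
  Res_{z = - \frac{7 i}{2}} g(z) = \frac{9 i \left(2 - 7 \omega\right) e^{- \frac{7 \omega}{2}}}{28} (pole of order 2)
  F(ω) = -2πi·ΣRes = \frac{9 \pi \left(2 - 7 \omega\right) e^{- \frac{7 \omega}{2}}}{14}

Case ω < 0 (upper half-plane, counterclockwise contour ⇒ F(ω) = +2πi·ΣRes):
  Res_{z = \frac{7 i}{2}} g(z) = \frac{9 i \left(- 7 \omega - 2\right) e^{\frac{7 \omega}{2}}}{28} (pole of order 2)
  F(ω) = 2πi·ΣRes = \frac{9 \pi \left(7 \omega + 2\right) e^{\frac{7 \omega}{2}}}{14}

Both cases combine into a single formula in |ω|:

F(ω) = \frac{9 \pi \left(2 - 7 \left|{\omega}\right|\right) e^{- \frac{7 \left|{\omega}\right|}{2}}}{14}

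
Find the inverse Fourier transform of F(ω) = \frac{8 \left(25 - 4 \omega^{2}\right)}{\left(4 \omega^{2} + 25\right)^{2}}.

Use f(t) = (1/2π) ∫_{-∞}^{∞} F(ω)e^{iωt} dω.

f(t) = e^{- \frac{5 \left|{t}\right|}{2}} \left|{t}\right|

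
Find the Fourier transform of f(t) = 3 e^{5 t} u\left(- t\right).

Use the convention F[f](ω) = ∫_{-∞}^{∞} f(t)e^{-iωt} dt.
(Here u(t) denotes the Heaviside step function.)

F(ω) = - \frac{3}{i \omega - 5}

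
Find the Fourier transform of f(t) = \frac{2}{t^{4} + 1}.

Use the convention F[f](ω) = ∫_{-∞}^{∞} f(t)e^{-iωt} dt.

F(ω) = 2 \pi e^{- \frac{\sqrt{2} \left|{\omega}\right|}{2}} \sin{\left(\frac{\sqrt{2} \left|{\omega}\right|}{2} + \frac{\pi}{4} \right)}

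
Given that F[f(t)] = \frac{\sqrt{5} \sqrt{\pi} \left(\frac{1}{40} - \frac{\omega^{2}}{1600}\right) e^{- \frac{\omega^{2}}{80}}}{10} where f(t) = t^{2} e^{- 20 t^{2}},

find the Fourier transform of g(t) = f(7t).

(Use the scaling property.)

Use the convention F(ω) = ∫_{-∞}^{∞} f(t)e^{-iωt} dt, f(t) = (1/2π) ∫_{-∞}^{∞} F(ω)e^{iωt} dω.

F[g](ω) = \frac{\sqrt{5} \sqrt{\pi} \left(1960 - \omega^{2}\right) e^{- \frac{\omega^{2}}{3920}}}{5488000}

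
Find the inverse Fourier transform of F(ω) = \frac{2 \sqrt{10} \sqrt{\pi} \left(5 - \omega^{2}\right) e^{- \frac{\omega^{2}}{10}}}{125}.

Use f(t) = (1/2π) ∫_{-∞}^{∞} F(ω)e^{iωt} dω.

f(t) = 2 t^{2} e^{- \frac{5 t^{2}}{2}}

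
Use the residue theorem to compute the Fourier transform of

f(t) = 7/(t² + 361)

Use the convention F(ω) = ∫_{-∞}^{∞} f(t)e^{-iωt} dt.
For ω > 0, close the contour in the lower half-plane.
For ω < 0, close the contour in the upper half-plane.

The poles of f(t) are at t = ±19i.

Let g(z) = f(z)e^{-iωz}; for large |z| the factor e^{-iωz} decays in the lower half-plane when ω > 0 and in the upper half-plane when ω < 0.

Case ω > 0 (lower half-plane, clockwise contour ⇒ F(ω) = -2πi·ΣRes):
  Res_{z = - 19 i} g(z) = \frac{7 i e^{- 19 \omega}}{38}
  F(ω) = -2πi·ΣRes = \frac{7 \pi e^{- 19 \omega}}{19}

Case ω < 0 (upper half-plane, counterclockwise contour ⇒ F(ω) = +2πi·ΣRes):
  Res_{z = 19 i} g(z) = - \frac{7 i e^{19 \omega}}{38}
  F(ω) = 2πi·ΣRes = \frac{7 \pi e^{19 \omega}}{19}

Both cases combine into a single formula in |ω|:

F(ω) = \frac{7 \pi e^{- 19 \left|{\omega}\right|}}{19}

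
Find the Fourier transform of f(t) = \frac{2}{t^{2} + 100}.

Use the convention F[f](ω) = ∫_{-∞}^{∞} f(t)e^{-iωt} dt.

F(ω) = \frac{\pi e^{- 10 \left|{\omega}\right|}}{5}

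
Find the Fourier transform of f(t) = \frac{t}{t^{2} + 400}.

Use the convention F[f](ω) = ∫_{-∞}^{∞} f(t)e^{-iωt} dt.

F(ω) = - i \pi e^{- 20 \left|{\omega}\right|} \operatorname{sign}{\left(\omega \right)}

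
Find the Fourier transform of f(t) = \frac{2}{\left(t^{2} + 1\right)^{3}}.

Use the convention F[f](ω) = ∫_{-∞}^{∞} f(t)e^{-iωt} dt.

F(ω) = \frac{\pi \left(\omega^{2} + 3 \left|{\omega}\right| + 3\right) e^{- \left|{\omega}\right|}}{4}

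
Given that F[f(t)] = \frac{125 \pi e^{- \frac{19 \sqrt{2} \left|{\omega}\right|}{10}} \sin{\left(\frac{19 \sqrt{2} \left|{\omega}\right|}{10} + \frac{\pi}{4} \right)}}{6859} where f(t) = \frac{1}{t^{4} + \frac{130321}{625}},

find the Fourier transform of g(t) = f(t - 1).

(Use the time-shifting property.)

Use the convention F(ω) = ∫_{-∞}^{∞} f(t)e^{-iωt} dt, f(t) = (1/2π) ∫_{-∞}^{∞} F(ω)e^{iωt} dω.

F[g](ω) = \frac{125 \pi e^{- i \omega - \frac{19 \sqrt{2} \left|{\omega}\right|}{10}} \sin{\left(\frac{19 \sqrt{2} \left|{\omega}\right|}{10} + \frac{\pi}{4} \right)}}{6859}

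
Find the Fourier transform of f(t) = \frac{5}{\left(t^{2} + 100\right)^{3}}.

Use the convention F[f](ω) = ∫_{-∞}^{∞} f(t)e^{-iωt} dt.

F(ω) = \frac{\pi \left(100 \omega^{2} + 30 \left|{\omega}\right| + 3\right) e^{- 10 \left|{\omega}\right|}}{160000}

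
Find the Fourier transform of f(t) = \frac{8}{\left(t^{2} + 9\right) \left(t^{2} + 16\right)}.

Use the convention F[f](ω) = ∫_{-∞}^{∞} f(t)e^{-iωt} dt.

F(ω) = \frac{2 \pi \left(4 e^{\left|{\omega}\right|} - 3\right) e^{- 4 \left|{\omega}\right|}}{21}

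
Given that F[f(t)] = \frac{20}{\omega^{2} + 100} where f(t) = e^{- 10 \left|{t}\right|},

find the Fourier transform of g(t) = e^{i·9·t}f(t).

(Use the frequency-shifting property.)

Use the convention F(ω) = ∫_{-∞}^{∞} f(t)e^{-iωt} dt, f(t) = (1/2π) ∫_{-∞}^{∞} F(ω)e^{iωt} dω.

F[g](ω) = \frac{20}{\left(\omega - 9\right)^{2} + 100}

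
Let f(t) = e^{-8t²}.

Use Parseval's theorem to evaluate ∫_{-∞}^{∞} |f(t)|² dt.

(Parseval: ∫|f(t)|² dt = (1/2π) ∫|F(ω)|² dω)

∫|f(t)|² dt = \frac{\sqrt{\pi}}{4}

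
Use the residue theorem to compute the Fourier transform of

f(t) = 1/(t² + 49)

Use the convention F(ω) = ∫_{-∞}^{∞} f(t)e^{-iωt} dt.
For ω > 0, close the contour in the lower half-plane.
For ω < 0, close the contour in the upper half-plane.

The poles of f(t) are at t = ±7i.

Let g(z) = f(z)e^{-iωz}; for large |z| the factor e^{-iωz} decays in the lower half-plane when ω > 0 and in the upper half-plane when ω < 0.

Case ω > 0 (lower half-plane, clockwise contour ⇒ F(ω) = -2πi·ΣRes):
  Res_{z = - 7 i} g(z) = \frac{i e^{- 7 \omega}}{14}
  F(ω) = -2πi·ΣRes = \frac{\pi e^{- 7 \omega}}{7}

Case ω < 0 (upper half-plane, counterclockwise contour ⇒ F(ω) = +2πi·ΣRes):
  Res_{z = 7 i} g(z) = - \frac{i e^{7 \omega}}{14}
  F(ω) = 2πi·ΣRes = \frac{\pi e^{7 \omega}}{7}

Both cases combine into a single formula in |ω|:

F(ω) = \frac{\pi e^{- 7 \left|{\omega}\right|}}{7}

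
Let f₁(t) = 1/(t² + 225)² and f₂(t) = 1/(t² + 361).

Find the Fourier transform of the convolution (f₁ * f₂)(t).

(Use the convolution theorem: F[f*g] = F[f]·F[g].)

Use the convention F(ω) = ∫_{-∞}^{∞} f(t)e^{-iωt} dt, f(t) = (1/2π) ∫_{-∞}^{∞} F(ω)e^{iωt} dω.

F[f₁*f₂](ω) = \frac{\pi^{2} \left(15 \left|{\omega}\right| + 1\right) e^{- 34 \left|{\omega}\right|}}{128250}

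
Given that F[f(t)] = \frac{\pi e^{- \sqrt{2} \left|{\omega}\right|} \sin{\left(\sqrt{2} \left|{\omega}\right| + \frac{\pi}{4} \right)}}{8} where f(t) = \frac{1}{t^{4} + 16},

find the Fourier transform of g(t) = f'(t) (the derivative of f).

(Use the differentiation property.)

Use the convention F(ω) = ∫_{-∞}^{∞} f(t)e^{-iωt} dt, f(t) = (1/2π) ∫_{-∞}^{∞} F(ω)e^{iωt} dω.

F[g](ω) = \frac{i \pi \omega e^{- \sqrt{2} \left|{\omega}\right|} \sin{\left(\sqrt{2} \left|{\omega}\right| + \frac{\pi}{4} \right)}}{8}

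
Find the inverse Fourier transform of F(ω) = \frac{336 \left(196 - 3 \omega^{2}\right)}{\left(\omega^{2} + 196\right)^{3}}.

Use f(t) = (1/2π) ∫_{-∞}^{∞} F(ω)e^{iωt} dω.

f(t) = 6 t^{2} e^{- 14 \left|{t}\right|}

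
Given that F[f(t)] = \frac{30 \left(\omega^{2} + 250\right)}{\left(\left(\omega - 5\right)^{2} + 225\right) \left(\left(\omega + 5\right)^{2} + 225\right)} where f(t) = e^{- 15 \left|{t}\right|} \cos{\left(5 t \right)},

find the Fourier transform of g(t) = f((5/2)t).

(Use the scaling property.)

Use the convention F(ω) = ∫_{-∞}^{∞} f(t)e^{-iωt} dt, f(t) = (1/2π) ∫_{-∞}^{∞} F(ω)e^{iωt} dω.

F[g](ω) = \frac{150 \left(2 \omega^{2} + 3125\right)}{4 \omega^{4} + 10000 \omega^{2} + 9765625}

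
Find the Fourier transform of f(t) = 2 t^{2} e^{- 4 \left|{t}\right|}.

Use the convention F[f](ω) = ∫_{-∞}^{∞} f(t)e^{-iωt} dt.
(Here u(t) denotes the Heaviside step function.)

F(ω) = \frac{32 \left(16 - 3 \omega^{2}\right)}{\left(\omega^{2} + 16\right)^{3}}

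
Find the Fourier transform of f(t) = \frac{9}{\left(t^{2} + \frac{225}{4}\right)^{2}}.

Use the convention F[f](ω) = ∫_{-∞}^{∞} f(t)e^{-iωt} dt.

F(ω) = \frac{2 \pi \left(15 \left|{\omega}\right| + 2\right) e^{- \frac{15 \left|{\omega}\right|}{2}}}{375}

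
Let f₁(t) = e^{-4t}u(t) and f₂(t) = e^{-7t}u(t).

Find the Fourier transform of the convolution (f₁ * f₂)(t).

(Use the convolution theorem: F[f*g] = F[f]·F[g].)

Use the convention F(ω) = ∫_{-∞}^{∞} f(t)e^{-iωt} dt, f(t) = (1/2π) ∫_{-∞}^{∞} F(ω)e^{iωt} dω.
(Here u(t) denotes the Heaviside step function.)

F[f₁*f₂](ω) = \frac{1}{\left(i \omega + 4\right) \left(i \omega + 7\right)}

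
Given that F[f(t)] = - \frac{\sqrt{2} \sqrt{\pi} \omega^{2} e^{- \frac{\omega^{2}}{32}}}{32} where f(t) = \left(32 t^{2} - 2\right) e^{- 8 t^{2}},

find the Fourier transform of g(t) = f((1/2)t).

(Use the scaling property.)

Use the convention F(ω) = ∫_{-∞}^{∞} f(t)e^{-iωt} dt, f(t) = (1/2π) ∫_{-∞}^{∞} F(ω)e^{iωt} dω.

F[g](ω) = - \frac{\sqrt{2} \sqrt{\pi} \omega^{2} e^{- \frac{\omega^{2}}{8}}}{4}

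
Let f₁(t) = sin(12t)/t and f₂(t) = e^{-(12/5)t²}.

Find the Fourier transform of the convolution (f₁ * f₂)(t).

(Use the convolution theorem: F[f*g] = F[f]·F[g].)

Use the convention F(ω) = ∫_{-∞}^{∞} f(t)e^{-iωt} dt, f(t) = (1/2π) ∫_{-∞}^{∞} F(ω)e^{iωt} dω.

F[f₁*f₂](ω) = \begin{cases} \frac{\sqrt{15} \pi^{\frac{3}{2}} e^{- \frac{5 \omega^{2}}{48}}}{6} & \text{for}\: \omega > -12 \wedge \omega < 12 \\0 & \text{otherwise} \end{cases}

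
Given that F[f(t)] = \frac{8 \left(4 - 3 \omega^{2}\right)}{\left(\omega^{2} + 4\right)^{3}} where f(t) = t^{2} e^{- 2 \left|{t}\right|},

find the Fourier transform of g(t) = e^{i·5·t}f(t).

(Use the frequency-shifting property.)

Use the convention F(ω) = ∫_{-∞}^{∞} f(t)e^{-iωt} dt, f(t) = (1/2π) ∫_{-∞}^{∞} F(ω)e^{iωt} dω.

F[g](ω) = \frac{8 \left(4 - 3 \left(\omega - 5\right)^{2}\right)}{\left(\left(\omega - 5\right)^{2} + 4\right)^{3}}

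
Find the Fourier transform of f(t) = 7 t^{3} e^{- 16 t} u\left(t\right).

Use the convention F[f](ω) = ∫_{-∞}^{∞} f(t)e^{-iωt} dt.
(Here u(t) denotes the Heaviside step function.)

F(ω) = \frac{42}{\left(i \omega + 16\right)^{4}}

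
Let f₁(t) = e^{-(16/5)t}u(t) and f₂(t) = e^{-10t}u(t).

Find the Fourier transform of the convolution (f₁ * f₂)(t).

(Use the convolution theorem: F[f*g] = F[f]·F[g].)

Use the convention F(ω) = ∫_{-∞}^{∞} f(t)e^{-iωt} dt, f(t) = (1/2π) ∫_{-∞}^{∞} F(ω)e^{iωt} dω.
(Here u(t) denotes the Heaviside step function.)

F[f₁*f₂](ω) = \frac{5}{\left(i \omega + 10\right) \left(5 i \omega + 16\right)}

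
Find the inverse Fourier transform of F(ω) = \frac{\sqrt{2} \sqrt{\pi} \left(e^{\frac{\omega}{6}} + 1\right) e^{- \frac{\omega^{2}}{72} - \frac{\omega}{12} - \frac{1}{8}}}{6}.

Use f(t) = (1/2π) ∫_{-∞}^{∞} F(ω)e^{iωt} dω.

f(t) = 2 e^{- 18 t^{2}} \cos{\left(3 t \right)}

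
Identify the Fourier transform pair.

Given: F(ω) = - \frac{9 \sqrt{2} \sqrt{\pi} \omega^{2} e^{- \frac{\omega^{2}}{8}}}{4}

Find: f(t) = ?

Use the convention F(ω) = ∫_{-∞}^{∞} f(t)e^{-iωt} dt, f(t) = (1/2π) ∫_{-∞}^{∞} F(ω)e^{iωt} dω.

f(t) = 9 \left(8 t^{2} - 2\right) e^{- 2 t^{2}}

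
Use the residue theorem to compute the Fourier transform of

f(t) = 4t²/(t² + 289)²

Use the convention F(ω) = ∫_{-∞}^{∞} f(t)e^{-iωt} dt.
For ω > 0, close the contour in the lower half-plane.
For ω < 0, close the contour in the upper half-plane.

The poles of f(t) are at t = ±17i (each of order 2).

Let g(z) = f(z)e^{-iωz}; for large |z| the factor e^{-iωz} decays in the lower half-plane when ω > 0 and in the upper half-plane when ω < 0.

Case ω > 0 (lower half-plane, clockwise contour ⇒ F(ω) = -2πi·ΣRes):
  Res_{z = - 17 i} g(z) = i \left(\frac{1}{17} - \omega\right) e^{- 17 \omega} (pole of order 2)
  F(ω) = -2πi·ΣRes = \frac{2 \pi \left(1 - 17 \omega\right) e^{- 17 \omega}}{17}

Case ω < 0 (upper half-plane, counterclockwise contour ⇒ F(ω) = +2πi·ΣRes):
  Res_{z = 17 i} g(z) = i \left(- \omega - \frac{1}{17}\right) e^{17 \omega} (pole of order 2)
  F(ω) = 2πi·ΣRes = \frac{2 \pi \left(17 \omega + 1\right) e^{17 \omega}}{17}

Both cases combine into a single formula in |ω|:

F(ω) = \frac{2 \pi \left(1 - 17 \left|{\omega}\right|\right) e^{- 17 \left|{\omega}\right|}}{17}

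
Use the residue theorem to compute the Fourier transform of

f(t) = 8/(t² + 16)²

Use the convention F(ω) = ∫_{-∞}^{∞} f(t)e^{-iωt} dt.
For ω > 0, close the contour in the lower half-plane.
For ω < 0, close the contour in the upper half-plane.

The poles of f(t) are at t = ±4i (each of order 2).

Let g(z) = f(z)e^{-iωz}; for large |z| the factor e^{-iωz} decays in the lower half-plane when ω > 0 and in the upper half-plane when ω < 0.

Case ω > 0 (lower half-plane, clockwise contour ⇒ F(ω) = -2πi·ΣRes):
  Res_{z = - 4 i} g(z) = \frac{i \left(4 \omega + 1\right) e^{- 4 \omega}}{32} (pole of order 2)
  F(ω) = -2πi·ΣRes = \frac{\pi \left(4 \omega + 1\right) e^{- 4 \omega}}{16}

Case ω < 0 (upper half-plane, counterclockwise contour ⇒ F(ω) = +2πi·ΣRes):
  Res_{z = 4 i} g(z) = \frac{i \left(4 \omega - 1\right) e^{4 \omega}}{32} (pole of order 2)
  F(ω) = 2πi·ΣRes = \frac{\pi \left(1 - 4 \omega\right) e^{4 \omega}}{16}

Both cases combine into a single formula in |ω|:

F(ω) = \frac{\pi \left(4 \left|{\omega}\right| + 1\right) e^{- 4 \left|{\omega}\right|}}{16}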